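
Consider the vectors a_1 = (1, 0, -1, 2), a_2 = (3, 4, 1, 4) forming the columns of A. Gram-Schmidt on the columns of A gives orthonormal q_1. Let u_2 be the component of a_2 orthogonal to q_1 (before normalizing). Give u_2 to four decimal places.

a_1 = (1, 0, -1, 2); ‖a_1‖ = 2.4495, so q_1 = (0.4082, 0.0000, -0.4082, 0.8165).
q_1·a_2 = 0.4082·3 + 0.0000·4 + (-0.4082)·1 + 0.8165·4 = 4.0825.
u_2 = a_2 − 4.0825·q_1 = (1.3333, 4.0000, 2.6667, 0.6667).

u_2 = (1.3333, 4.0000, 2.6667, 0.6667)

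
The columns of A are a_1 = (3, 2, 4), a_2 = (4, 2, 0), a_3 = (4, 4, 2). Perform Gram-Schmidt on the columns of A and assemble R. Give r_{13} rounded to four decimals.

a_1 = (3, 2, 4); ‖a_1‖ = 5.3852, so e_1 = (0.5571, 0.3714, 0.7428).
r_{13} = e_1·a_3 = 5.1995.

r_{13} = 5.1995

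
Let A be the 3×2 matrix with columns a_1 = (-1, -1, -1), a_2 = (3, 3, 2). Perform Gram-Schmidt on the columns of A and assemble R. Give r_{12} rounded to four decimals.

a_1 = (-1, -1, -1); ‖a_1‖ = 1.7321, so q_1 = (-0.5774, -0.5774, -0.5774).
r_{12} = q_1·a_2 = -4.6188.

r_{12} = -4.6188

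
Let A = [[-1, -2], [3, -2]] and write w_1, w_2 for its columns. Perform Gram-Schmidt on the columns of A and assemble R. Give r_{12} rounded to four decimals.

w_1 = (-1, 3); ‖w_1‖ = 3.1623, so e_1 = (-0.3162, 0.9487).
r_{12} = e_1·w_2 = -1.2649.

r_{12} = -1.2649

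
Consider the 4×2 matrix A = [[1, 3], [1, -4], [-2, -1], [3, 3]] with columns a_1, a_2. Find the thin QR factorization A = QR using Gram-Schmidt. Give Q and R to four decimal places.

a_1 = (1, 1, -2, 3); ‖a_1‖ = 3.8730, so q_1 = (0.2582, 0.2582, -0.5164, 0.7746).
q_1·a_2 = 0.2582·3 + 0.2582·(-4) + (-0.5164)·(-1) + 0.7746·3 = 2.5820.
u_2 = a_2 − 2.5820·q_1 = (2.3333, -4.6667, 0.3333, 1.0000).
‖u_2‖ = 5.3229, so q_2 = (0.4384, -0.8767, 0.0626, 0.1879).

Q = [[0.2582, 0.4384], [0.2582, -0.8767], [-0.5164, 0.0626], [0.7746, 0.1879]], R = [[3.8730, 2.5820], [0.0000, 5.3229]]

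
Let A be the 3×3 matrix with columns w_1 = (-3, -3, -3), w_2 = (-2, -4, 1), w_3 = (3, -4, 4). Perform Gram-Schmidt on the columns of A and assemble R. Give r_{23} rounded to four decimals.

r_{23} = 5.3385

e_1 = w_1/‖w_1‖ = (-3, -3, -3)/5.1962 = (-0.5774, -0.5774, -0.5774).
r_{12} = e_1·w_2 = 2.8868.
u_2 = w_2 − 2.8868·e_1 = (-0.3333, -2.3333, 2.6667).
‖u_2‖ = 3.5590, so e_2 = (-0.0937, -0.6556, 0.7493).
r_{23} = e_2·w_3 = 5.3385.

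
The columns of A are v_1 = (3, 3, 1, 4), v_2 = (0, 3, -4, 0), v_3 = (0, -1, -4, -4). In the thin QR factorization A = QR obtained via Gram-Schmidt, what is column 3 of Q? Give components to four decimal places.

q_3 = (0.8559, -0.2853, -0.2140, -0.3745)

v_1 = (3, 3, 1, 4); ‖v_1‖ = 5.9161, so q_1 = (0.5071, 0.5071, 0.1690, 0.6761).
q_1·v_2 = 0.5071·0 + 0.5071·3 + 0.1690·(-4) + 0.6761·0 = 0.8452.
u_2 = v_2 − 0.8452·q_1 = (-0.4286, 2.5714, -4.1429, -0.5714).
‖u_2‖ = 4.9281, so q_2 = (-0.0870, 0.5218, -0.8407, -0.1160).
q_1·v_3 = 0.5071·0 + 0.5071·(-1) + 0.1690·(-4) + 0.6761·(-4) = -3.8877; q_2·v_3 = (-0.0870)·0 + 0.5218·(-1) + (-0.8407)·(-4) + (-0.1160)·(-4) = 3.3047.
u_3 = v_3 + 3.8877·q_1 − 3.3047·q_2 = (2.2588, -0.7529, -0.5647, -0.9882).
‖u_3‖ = 2.6391, so q_3 = (0.8559, -0.2853, -0.2140, -0.3745).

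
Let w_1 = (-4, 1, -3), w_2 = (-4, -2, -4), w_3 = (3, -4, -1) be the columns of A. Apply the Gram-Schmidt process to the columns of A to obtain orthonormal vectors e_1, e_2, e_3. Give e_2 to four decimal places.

e_2 = (0.0000, -0.9487, -0.3162)

w_1 = (-4, 1, -3); ‖w_1‖ = 5.0990, so e_1 = (-0.7845, 0.1961, -0.5883).
e_1·w_2 = (-0.7845)·(-4) + 0.1961·(-2) + (-0.5883)·(-4) = 5.0990.
u_2 = w_2 − 5.0990·e_1 = (0.0000, -3.0000, -1.0000).
‖u_2‖ = 3.1623, so e_2 = (0.0000, -0.9487, -0.3162).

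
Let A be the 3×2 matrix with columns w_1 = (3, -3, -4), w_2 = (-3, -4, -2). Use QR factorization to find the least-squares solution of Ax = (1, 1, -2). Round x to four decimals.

w_1 = (3, -3, -4); ‖w_1‖ = 5.8310, so e_1 = (0.5145, -0.5145, -0.6860).
e_1·w_2 = 0.5145·(-3) + (-0.5145)·(-4) + (-0.6860)·(-2) = 1.8865.
u_2 = w_2 − 1.8865·e_1 = (-3.9706, -3.0294, -0.7059).
‖u_2‖ = 5.0439, so e_2 = (-0.7872, -0.6006, -0.1399).
Qᵀb = (1.3720, -1.1079).
Back-substitute: x_2 = -1.1079/5.0439 = -0.2197.
x_1 = (1.3720 − 1.8865·(-0.2197))/5.8310 = 0.3064.

x = (0.3064, -0.2197)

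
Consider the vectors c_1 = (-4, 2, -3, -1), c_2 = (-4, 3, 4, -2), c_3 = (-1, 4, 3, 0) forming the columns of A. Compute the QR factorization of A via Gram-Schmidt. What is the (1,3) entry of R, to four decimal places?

r_{13} = 0.5477

q_1 = c_1/‖c_1‖ = (-4, 2, -3, -1)/5.4772 = (-0.7303, 0.3651, -0.5477, -0.1826).
r_{13} = q_1·c_3 = 0.5477.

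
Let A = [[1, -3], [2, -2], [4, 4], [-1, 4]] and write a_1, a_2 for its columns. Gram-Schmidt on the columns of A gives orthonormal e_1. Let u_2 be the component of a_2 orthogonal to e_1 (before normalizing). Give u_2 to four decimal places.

u_2 = (-3.2273, -2.4545, 3.0909, 4.2273)

e_1 = a_1/‖a_1‖ = (1, 2, 4, -1)/4.6904 = (0.2132, 0.4264, 0.8528, -0.2132).
r_{12} = e_1·a_2 = 1.0660.
u_2 = a_2 − 1.0660·e_1 = (-3.2273, -2.4545, 3.0909, 4.2273).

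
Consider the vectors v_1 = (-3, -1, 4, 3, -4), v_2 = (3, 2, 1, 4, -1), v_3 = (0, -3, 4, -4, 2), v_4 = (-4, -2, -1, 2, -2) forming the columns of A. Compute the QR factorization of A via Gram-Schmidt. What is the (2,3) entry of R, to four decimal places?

v_1 = (-3, -1, 4, 3, -4); ‖v_1‖ = 7.1414, so e_1 = (-0.4201, -0.1400, 0.5601, 0.4201, -0.5601).
e_1·v_2 = (-0.4201)·3 + (-0.1400)·2 + 0.5601·1 + 0.4201·4 + (-0.5601)·(-1) = 1.2603.
u_2 = v_2 − 1.2603·e_1 = (3.5294, 2.1765, 0.2941, 3.4706, -0.2941).
‖u_2‖ = 5.4233, so e_2 = (0.6508, 0.4013, 0.0542, 0.6399, -0.0542).
r_{23} = e_2·v_3 = -3.6553.

r_{23} = -3.6553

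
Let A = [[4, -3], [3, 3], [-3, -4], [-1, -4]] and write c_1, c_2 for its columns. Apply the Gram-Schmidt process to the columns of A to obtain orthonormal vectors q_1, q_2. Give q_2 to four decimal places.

c_1 = (4, 3, -3, -1); ‖c_1‖ = 5.9161, so q_1 = (0.6761, 0.5071, -0.5071, -0.1690).
q_1·c_2 = 0.6761·(-3) + 0.5071·3 + (-0.5071)·(-4) + (-0.1690)·(-4) = 2.1974.
u_2 = c_2 − 2.1974·q_1 = (-4.4857, 1.8857, -2.8857, -3.6286).
‖u_2‖ = 6.7210, so q_2 = (-0.6674, 0.2806, -0.4294, -0.5399).

q_2 = (-0.6674, 0.2806, -0.4294, -0.5399)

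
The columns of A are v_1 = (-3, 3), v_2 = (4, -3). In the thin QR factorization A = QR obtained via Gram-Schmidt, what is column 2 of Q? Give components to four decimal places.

v_1 = (-3, 3); ‖v_1‖ = 4.2426, so e_1 = (-0.7071, 0.7071).
e_1·v_2 = (-0.7071)·4 + 0.7071·(-3) = -4.9497.
u_2 = v_2 + 4.9497·e_1 = (0.5000, 0.5000).
‖u_2‖ = 0.7071, so e_2 = (0.7071, 0.7071).

e_2 = (0.7071, 0.7071)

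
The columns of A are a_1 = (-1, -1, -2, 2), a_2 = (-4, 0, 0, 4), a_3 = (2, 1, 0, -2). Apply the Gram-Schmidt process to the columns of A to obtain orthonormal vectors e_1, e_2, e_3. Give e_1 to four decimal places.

e_1 = (-0.3162, -0.3162, -0.6325, 0.6325)

a_1 = (-1, -1, -2, 2); ‖a_1‖ = 3.1623, so e_1 = (-0.3162, -0.3162, -0.6325, 0.6325).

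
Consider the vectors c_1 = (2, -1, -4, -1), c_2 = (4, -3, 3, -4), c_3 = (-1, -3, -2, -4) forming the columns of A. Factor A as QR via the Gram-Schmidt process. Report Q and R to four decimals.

c_1 = (2, -1, -4, -1); ‖c_1‖ = 4.6904, so e_1 = (0.4264, -0.2132, -0.8528, -0.2132).
e_1·c_2 = 0.4264·4 + (-0.2132)·(-3) + (-0.8528)·3 + (-0.2132)·(-4) = 0.6396.
u_2 = c_2 − 0.6396·e_1 = (3.7273, -2.8636, 3.5455, -3.8636).
‖u_2‖ = 7.0421, so e_2 = (0.5293, -0.4066, 0.5035, -0.5486).
e_1·c_3 = 0.4264·(-1) + (-0.2132)·(-3) + (-0.8528)·(-2) + (-0.2132)·(-4) = 2.7716; e_2·c_3 = 0.5293·(-1) + (-0.4066)·(-3) + 0.5035·(-2) + (-0.5486)·(-4) = 1.8783.
u_3 = c_3 − 2.7716·e_1 − 1.8783·e_2 = (-3.1760, -1.6453, -0.5820, -2.3786).
‖u_3‖ = 4.3348, so e_3 = (-0.7327, -0.3796, -0.1343, -0.5487).

Q = [[0.4264, 0.5293, -0.7327], [-0.2132, -0.4066, -0.3796], [-0.8528, 0.5035, -0.1343], [-0.2132, -0.5486, -0.5487]], R = [[4.6904, 0.6396, 2.7716], [0.0000, 7.0421, 1.8783], [0.0000, 0.0000, 4.3348]]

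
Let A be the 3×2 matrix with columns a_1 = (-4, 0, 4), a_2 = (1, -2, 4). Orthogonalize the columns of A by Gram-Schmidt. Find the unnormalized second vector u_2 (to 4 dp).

u_2 = (2.5000, -2.0000, 2.5000)

a_1 = (-4, 0, 4); ‖a_1‖ = 5.6569, so e_1 = (-0.7071, 0.0000, 0.7071).
e_1·a_2 = (-0.7071)·1 + 0.0000·(-2) + 0.7071·4 = 2.1213.
u_2 = a_2 − 2.1213·e_1 = (2.5000, -2.0000, 2.5000).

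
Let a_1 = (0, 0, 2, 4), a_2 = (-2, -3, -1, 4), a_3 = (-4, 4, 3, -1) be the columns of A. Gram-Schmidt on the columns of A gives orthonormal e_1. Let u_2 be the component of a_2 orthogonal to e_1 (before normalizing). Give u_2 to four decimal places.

u_2 = (-2.0000, -3.0000, -2.4000, 1.2000)

a_1 = (0, 0, 2, 4); ‖a_1‖ = 4.4721, so e_1 = (0.0000, 0.0000, 0.4472, 0.8944).
e_1·a_2 = 0.0000·(-2) + 0.0000·(-3) + 0.4472·(-1) + 0.8944·4 = 3.1305.
u_2 = a_2 − 3.1305·e_1 = (-2.0000, -3.0000, -2.4000, 1.2000).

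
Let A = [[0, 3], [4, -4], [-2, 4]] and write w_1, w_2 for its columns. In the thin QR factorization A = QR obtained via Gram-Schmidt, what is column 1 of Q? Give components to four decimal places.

w_1 = (0, 4, -2); ‖w_1‖ = 4.4721, so e_1 = (0.0000, 0.8944, -0.4472).

e_1 = (0.0000, 0.8944, -0.4472)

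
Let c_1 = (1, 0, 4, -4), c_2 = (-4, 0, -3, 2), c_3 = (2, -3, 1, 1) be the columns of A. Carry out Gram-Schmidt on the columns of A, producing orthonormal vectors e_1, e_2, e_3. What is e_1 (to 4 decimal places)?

c_1 = (1, 0, 4, -4); ‖c_1‖ = 5.7446, so e_1 = (0.1741, 0.0000, 0.6963, -0.6963).

e_1 = (0.1741, 0.0000, 0.6963, -0.6963)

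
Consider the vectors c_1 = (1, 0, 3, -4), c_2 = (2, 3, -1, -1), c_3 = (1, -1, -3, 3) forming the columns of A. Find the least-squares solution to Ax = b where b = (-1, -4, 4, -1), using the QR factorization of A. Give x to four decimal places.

c_1 = (1, 0, 3, -4); ‖c_1‖ = 5.0990, so e_1 = (0.1961, 0.0000, 0.5883, -0.7845).
e_1·c_2 = 0.1961·2 + 0.0000·3 + 0.5883·(-1) + (-0.7845)·(-1) = 0.5883.
u_2 = c_2 − 0.5883·e_1 = (1.8846, 3.0000, -1.3462, -0.5385).
‖u_2‖ = 3.8280, so e_2 = (0.4923, 0.7837, -0.3517, -0.1407).
e_1·c_3 = 0.1961·1 + 0.0000·(-1) + 0.5883·(-3) + (-0.7845)·3 = -3.9223; e_2·c_3 = 0.4923·1 + 0.7837·(-1) + (-0.3517)·(-3) + (-0.1407)·3 = 0.3416.
u_3 = c_3 + 3.9223·e_1 − 0.3416·e_2 = (1.6010, -1.2677, -0.5722, -0.0289).
‖u_3‖ = 2.1210, so e_3 = (0.7549, -0.5977, -0.2698, -0.0136).
Qᵀb = (2.9417, -4.8931, 0.5705).
Back-substitute: x_3 = 0.5705/2.1210 = 0.2690.
x_2 = (-4.8931 − 0.3416·0.2690)/3.8280 = -1.3022.
x_1 = (2.9417 − 0.5883·(-1.3022) + 3.9223·0.2690)/5.0990 = 0.9341.

x = (0.9341, -1.3022, 0.2690)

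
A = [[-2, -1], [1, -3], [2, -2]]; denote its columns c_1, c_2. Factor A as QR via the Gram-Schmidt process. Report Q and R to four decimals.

Q = [[-0.6667, -0.6302], [0.3333, -0.7297], [0.6667, -0.2653]], R = [[3.0000, -1.6667], [0.0000, 3.3500]]

c_1 = (-2, 1, 2); ‖c_1‖ = 3.0000, so e_1 = (-0.6667, 0.3333, 0.6667).
e_1·c_2 = (-0.6667)·(-1) + 0.3333·(-3) + 0.6667·(-2) = -1.6667.
u_2 = c_2 + 1.6667·e_1 = (-2.1111, -2.4444, -0.8889).
‖u_2‖ = 3.3500, so e_2 = (-0.6302, -0.7297, -0.2653).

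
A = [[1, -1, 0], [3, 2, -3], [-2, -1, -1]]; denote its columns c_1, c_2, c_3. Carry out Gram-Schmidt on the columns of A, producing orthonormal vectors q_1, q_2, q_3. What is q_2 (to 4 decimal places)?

c_1 = (1, 3, -2); ‖c_1‖ = 3.7417, so q_1 = (0.2673, 0.8018, -0.5345).
q_1·c_2 = 0.2673·(-1) + 0.8018·2 + (-0.5345)·(-1) = 1.8708.
u_2 = c_2 − 1.8708·q_1 = (-1.5000, 0.5000, 0.0000).
‖u_2‖ = 1.5811, so q_2 = (-0.9487, 0.3162, 0.0000).

q_2 = (-0.9487, 0.3162, 0.0000)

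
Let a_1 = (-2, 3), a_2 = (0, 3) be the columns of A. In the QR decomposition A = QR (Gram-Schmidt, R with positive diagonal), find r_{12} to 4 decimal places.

a_1 = (-2, 3); ‖a_1‖ = 3.6056, so e_1 = (-0.5547, 0.8321).
r_{12} = e_1·a_2 = 2.4962.

r_{12} = 2.4962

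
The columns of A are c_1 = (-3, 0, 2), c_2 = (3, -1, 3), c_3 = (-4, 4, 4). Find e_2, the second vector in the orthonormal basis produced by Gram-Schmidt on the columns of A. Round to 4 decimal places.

e_2 = (0.5393, -0.2337, 0.8090)

c_1 = (-3, 0, 2); ‖c_1‖ = 3.6056, so e_1 = (-0.8321, 0.0000, 0.5547).
e_1·c_2 = (-0.8321)·3 + 0.0000·(-1) + 0.5547·3 = -0.8321.
u_2 = c_2 + 0.8321·e_1 = (2.3077, -1.0000, 3.4615).
‖u_2‖ = 4.2787, so e_2 = (0.5393, -0.2337, 0.8090).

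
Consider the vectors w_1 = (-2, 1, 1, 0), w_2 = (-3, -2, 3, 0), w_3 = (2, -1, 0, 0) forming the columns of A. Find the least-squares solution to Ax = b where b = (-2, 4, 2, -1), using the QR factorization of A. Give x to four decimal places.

w_1 = (-2, 1, 1, 0); ‖w_1‖ = 2.4495, so q_1 = (-0.8165, 0.4082, 0.4082, 0.0000).
q_1·w_2 = (-0.8165)·(-3) + 0.4082·(-2) + 0.4082·3 + 0.0000·0 = 2.8577.
u_2 = w_2 − 2.8577·q_1 = (-0.6667, -3.1667, 1.8333, 0.0000).
‖u_2‖ = 3.7193, so q_2 = (-0.1792, -0.8514, 0.4929, 0.0000).
q_1·w_3 = (-0.8165)·2 + 0.4082·(-1) + 0.4082·0 + 0.0000·0 = -2.0412; q_2·w_3 = (-0.1792)·2 + (-0.8514)·(-1) + 0.4929·0 + 0.0000·0 = 0.4929.
u_3 = w_3 + 2.0412·q_1 − 0.4929·q_2 = (0.4217, 0.2530, 0.5904, 0.0000).
‖u_3‖ = 0.7683, so q_3 = (0.5488, 0.3293, 0.7683, 0.0000).
Qᵀb = (4.0825, -2.0613, 1.7562).
Back-substitute: x_3 = 1.7562/0.7683 = 2.2857.
x_2 = (-2.0613 − 0.4929·2.2857)/3.7193 = -0.8571.
x_1 = (4.0825 − 2.8577·(-0.8571) + 2.0412·2.2857)/2.4495 = 4.5714.

x = (4.5714, -0.8571, 2.2857)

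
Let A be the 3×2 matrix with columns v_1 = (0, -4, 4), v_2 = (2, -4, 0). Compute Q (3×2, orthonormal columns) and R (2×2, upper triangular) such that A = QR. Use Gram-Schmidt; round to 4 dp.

e_1 = v_1/‖v_1‖ = (0, -4, 4)/5.6569 = (0.0000, -0.7071, 0.7071).
r_{12} = e_1·v_2 = 2.8284.
u_2 = v_2 − 2.8284·e_1 = (2.0000, -2.0000, -2.0000).
‖u_2‖ = 3.4641, so e_2 = (0.5774, -0.5774, -0.5774).

Q = [[0.0000, 0.5774], [-0.7071, -0.5774], [0.7071, -0.5774]], R = [[5.6569, 2.8284], [0.0000, 3.4641]]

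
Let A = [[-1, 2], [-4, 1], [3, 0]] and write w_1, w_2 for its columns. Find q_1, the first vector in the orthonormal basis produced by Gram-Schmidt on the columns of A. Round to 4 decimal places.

q_1 = w_1/‖w_1‖ = (-1, -4, 3)/5.0990 = (-0.1961, -0.7845, 0.5883).

q_1 = (-0.1961, -0.7845, 0.5883)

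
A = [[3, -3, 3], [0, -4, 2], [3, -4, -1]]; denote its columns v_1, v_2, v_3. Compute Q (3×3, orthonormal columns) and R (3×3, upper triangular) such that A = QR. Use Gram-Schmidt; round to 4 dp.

Q = [[0.7071, 0.1231, 0.6963], [0.0000, -0.9847, 0.1741], [0.7071, -0.1231, -0.6963]], R = [[4.2426, -4.9497, 1.4142], [0.0000, 4.0620, -1.4771], [0.0000, 0.0000, 3.1334]]

v_1 = (3, 0, 3); ‖v_1‖ = 4.2426, so e_1 = (0.7071, 0.0000, 0.7071).
e_1·v_2 = 0.7071·(-3) + 0.0000·(-4) + 0.7071·(-4) = -4.9497.
u_2 = v_2 + 4.9497·e_1 = (0.5000, -4.0000, -0.5000).
‖u_2‖ = 4.0620, so e_2 = (0.1231, -0.9847, -0.1231).
e_1·v_3 = 0.7071·3 + 0.0000·2 + 0.7071·(-1) = 1.4142; e_2·v_3 = 0.1231·3 + (-0.9847)·2 + (-0.1231)·(-1) = -1.4771.
u_3 = v_3 − 1.4142·e_1 + 1.4771·e_2 = (2.1818, 0.5455, -2.1818).
‖u_3‖ = 3.1334, so e_3 = (0.6963, 0.1741, -0.6963).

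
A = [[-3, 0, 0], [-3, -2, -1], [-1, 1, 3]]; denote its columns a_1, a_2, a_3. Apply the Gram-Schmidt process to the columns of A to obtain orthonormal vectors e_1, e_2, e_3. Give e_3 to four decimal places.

e_3 = (-0.5976, 0.3586, 0.7171)

e_1 = a_1/‖a_1‖ = (-3, -3, -1)/4.3589 = (-0.6882, -0.6882, -0.2294).
r_{12} = e_1·a_2 = 1.1471.
u_2 = a_2 − 1.1471·e_1 = (0.7895, -1.2105, 1.2632).
‖u_2‖ = 1.9194, so e_2 = (0.4113, -0.6307, 0.6581).
r_{13} = e_1·a_3 = 0.0000; r_{23} = e_2·a_3 = 2.6049.
u_3 = a_3 + 0.0000·e_1 − 2.6049·e_2 = (-1.0714, 0.6429, 1.2857).
‖u_3‖ = 1.7928, so e_3 = (-0.5976, 0.3586, 0.7171).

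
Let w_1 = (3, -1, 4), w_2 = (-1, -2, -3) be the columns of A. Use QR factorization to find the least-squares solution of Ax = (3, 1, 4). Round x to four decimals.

w_1 = (3, -1, 4); ‖w_1‖ = 5.0990, so e_1 = (0.5883, -0.1961, 0.7845).
e_1·w_2 = 0.5883·(-1) + (-0.1961)·(-2) + 0.7845·(-3) = -2.5495.
u_2 = w_2 + 2.5495·e_1 = (0.5000, -2.5000, -1.0000).
‖u_2‖ = 2.7386, so e_2 = (0.1826, -0.9129, -0.3651).
Qᵀb = (4.7068, -1.8257).
Back-substitute: x_2 = -1.8257/2.7386 = -0.6667.
x_1 = (4.7068 + 2.5495·(-0.6667))/5.0990 = 0.5897.

x = (0.5897, -0.6667)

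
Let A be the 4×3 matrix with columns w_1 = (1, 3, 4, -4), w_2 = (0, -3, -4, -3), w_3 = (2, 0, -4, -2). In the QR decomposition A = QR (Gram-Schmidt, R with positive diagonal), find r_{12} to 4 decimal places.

w_1 = (1, 3, 4, -4); ‖w_1‖ = 6.4807, so q_1 = (0.1543, 0.4629, 0.6172, -0.6172).
r_{12} = q_1·w_2 = -2.0059.

r_{12} = -2.0059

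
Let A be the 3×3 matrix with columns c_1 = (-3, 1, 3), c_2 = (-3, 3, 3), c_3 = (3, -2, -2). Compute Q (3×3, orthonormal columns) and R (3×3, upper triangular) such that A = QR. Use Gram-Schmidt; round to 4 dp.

c_1 = (-3, 1, 3); ‖c_1‖ = 4.3589, so e_1 = (-0.6882, 0.2294, 0.6882).
e_1·c_2 = (-0.6882)·(-3) + 0.2294·3 + 0.6882·3 = 4.8177.
u_2 = c_2 − 4.8177·e_1 = (0.3158, 1.8947, -0.3158).
‖u_2‖ = 1.9467, so e_2 = (0.1622, 0.9733, -0.1622).
e_1·c_3 = (-0.6882)·3 + 0.2294·(-2) + 0.6882·(-2) = -3.9001; e_2·c_3 = 0.1622·3 + 0.9733·(-2) + (-0.1622)·(-2) = -1.1355.
u_3 = c_3 + 3.9001·e_1 + 1.1355·e_2 = (0.5000, 0.0000, 0.5000).
‖u_3‖ = 0.7071, so e_3 = (0.7071, 0.0000, 0.7071).

Q = [[-0.6882, 0.1622, 0.7071], [0.2294, 0.9733, 0.0000], [0.6882, -0.1622, 0.7071]], R = [[4.3589, 4.8177, -3.9001], [0.0000, 1.9467, -1.1355], [0.0000, 0.0000, 0.7071]]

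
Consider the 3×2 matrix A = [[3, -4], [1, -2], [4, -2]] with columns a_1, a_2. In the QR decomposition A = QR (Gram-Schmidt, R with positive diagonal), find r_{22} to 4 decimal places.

q_1 = a_1/‖a_1‖ = (3, 1, 4)/5.0990 = (0.5883, 0.1961, 0.7845).
r_{12} = q_1·a_2 = -4.3146.
u_2 = a_2 + 4.3146·q_1 = (-1.4615, -1.1538, 1.3846).
r_{22} = ‖u_2‖ = 2.3205.

r_{22} = 2.3205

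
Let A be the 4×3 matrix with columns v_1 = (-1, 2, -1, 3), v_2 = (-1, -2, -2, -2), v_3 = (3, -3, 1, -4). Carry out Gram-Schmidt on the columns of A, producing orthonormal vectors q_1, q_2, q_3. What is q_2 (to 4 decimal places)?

q_1 = v_1/‖v_1‖ = (-1, 2, -1, 3)/3.8730 = (-0.2582, 0.5164, -0.2582, 0.7746).
r_{12} = q_1·v_2 = -1.8074.
u_2 = v_2 + 1.8074·q_1 = (-1.4667, -1.0667, -2.4667, -0.6000).
‖u_2‖ = 3.1198, so q_2 = (-0.4701, -0.3419, -0.7906, -0.1923).

q_2 = (-0.4701, -0.3419, -0.7906, -0.1923)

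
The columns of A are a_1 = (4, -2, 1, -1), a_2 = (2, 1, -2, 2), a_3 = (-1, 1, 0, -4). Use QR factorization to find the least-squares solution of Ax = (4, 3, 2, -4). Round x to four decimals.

a_1 = (4, -2, 1, -1); ‖a_1‖ = 4.6904, so e_1 = (0.8528, -0.4264, 0.2132, -0.2132).
e_1·a_2 = 0.8528·2 + (-0.4264)·1 + 0.2132·(-2) + (-0.2132)·2 = 0.4264.
u_2 = a_2 − 0.4264·e_1 = (1.6364, 1.1818, -2.0909, 2.0909).
‖u_2‖ = 3.5802, so e_2 = (0.4571, 0.3301, -0.5840, 0.5840).
e_1·a_3 = 0.8528·(-1) + (-0.4264)·1 + 0.2132·0 + (-0.2132)·(-4) = -0.4264; e_2·a_3 = 0.4571·(-1) + 0.3301·1 + (-0.5840)·0 + 0.5840·(-4) = -2.4630.
u_3 = a_3 + 0.4264·e_1 + 2.4630·e_2 = (0.4894, 1.6312, -1.3475, -2.6525).
‖u_3‖ = 3.4281, so e_3 = (0.1428, 0.4758, -0.3931, -0.7738).
Qᵀb = (3.4112, -0.6856, 4.3073).
Back-substitute: x_3 = 4.3073/3.4281 = 1.2565.
x_2 = (-0.6856 + 2.4630·1.2565)/3.5802 = 0.6729.
x_1 = (3.4112 − 0.4264·0.6729 + 0.4264·1.2565)/4.6904 = 0.7803.

x = (0.7803, 0.6729, 1.2565)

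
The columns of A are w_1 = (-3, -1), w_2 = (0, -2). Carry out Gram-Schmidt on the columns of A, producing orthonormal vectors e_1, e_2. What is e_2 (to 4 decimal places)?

e_1 = w_1/‖w_1‖ = (-3, -1)/3.1623 = (-0.9487, -0.3162).
r_{12} = e_1·w_2 = 0.6325.
u_2 = w_2 − 0.6325·e_1 = (0.6000, -1.8000).
‖u_2‖ = 1.8974, so e_2 = (0.3162, -0.9487).

e_2 = (0.3162, -0.9487)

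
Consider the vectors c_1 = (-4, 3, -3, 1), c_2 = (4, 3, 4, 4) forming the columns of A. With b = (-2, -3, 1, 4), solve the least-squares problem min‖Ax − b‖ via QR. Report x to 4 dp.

x = (0.0254, 0.0593)

e_1 = c_1/‖c_1‖ = (-4, 3, -3, 1)/5.9161 = (-0.6761, 0.5071, -0.5071, 0.1690).
r_{12} = e_1·c_2 = -2.5355.
u_2 = c_2 + 2.5355·e_1 = (2.2857, 4.2857, 2.7143, 4.4286).
‖u_2‖ = 7.1114, so e_2 = (0.3214, 0.6027, 0.3817, 0.6227).
Qᵀb = (0.0000, 0.4219).
Back-substitute: x_2 = 0.4219/7.1114 = 0.0593.
x_1 = (0.0000 + 2.5355·0.0593)/5.9161 = 0.0254.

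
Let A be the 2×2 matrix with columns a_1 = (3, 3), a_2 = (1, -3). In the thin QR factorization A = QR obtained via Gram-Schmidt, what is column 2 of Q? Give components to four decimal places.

e_1 = a_1/‖a_1‖ = (3, 3)/4.2426 = (0.7071, 0.7071).
r_{12} = e_1·a_2 = -1.4142.
u_2 = a_2 + 1.4142·e_1 = (2.0000, -2.0000).
‖u_2‖ = 2.8284, so e_2 = (0.7071, -0.7071).

e_2 = (0.7071, -0.7071)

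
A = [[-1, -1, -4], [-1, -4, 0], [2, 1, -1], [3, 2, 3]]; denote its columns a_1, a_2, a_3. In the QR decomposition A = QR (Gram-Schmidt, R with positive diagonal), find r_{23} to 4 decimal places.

a_1 = (-1, -1, 2, 3); ‖a_1‖ = 3.8730, so q_1 = (-0.2582, -0.2582, 0.5164, 0.7746).
q_1·a_2 = (-0.2582)·(-1) + (-0.2582)·(-4) + 0.5164·1 + 0.7746·2 = 3.3566.
u_2 = a_2 − 3.3566·q_1 = (-0.1333, -3.1333, -0.7333, -0.6000).
‖u_2‖ = 3.2762, so q_2 = (-0.0407, -0.9564, -0.2238, -0.1831).
r_{23} = q_2·a_3 = -0.1628.

r_{23} = -0.1628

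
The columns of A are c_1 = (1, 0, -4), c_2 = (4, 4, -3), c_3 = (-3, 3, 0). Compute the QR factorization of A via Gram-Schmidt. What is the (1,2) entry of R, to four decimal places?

r_{12} = 3.8806

c_1 = (1, 0, -4); ‖c_1‖ = 4.1231, so e_1 = (0.2425, 0.0000, -0.9701).
r_{12} = e_1·c_2 = 3.8806.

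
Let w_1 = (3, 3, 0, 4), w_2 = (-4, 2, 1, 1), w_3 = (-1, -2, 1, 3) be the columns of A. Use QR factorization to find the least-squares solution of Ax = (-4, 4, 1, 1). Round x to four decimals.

x = (0.2264, 1.2723, -0.3846)

w_1 = (3, 3, 0, 4); ‖w_1‖ = 5.8310, so e_1 = (0.5145, 0.5145, 0.0000, 0.6860).
e_1·w_2 = 0.5145·(-4) + 0.5145·2 + 0.0000·1 + 0.6860·1 = -0.3430.
u_2 = w_2 + 0.3430·e_1 = (-3.8235, 2.1765, 1.0000, 1.2353).
‖u_2‖ = 4.6779, so e_2 = (-0.8174, 0.4653, 0.2138, 0.2641).
e_1·w_3 = 0.5145·(-1) + 0.5145·(-2) + 0.0000·1 + 0.6860·3 = 0.5145; e_2·w_3 = (-0.8174)·(-1) + 0.4653·(-2) + 0.2138·1 + 0.2641·3 = 0.8928.
u_3 = w_3 − 0.5145·e_1 − 0.8928·e_2 = (-0.5349, -2.6801, 0.8091, 2.4113).
‖u_3‖ = 3.7334, so e_3 = (-0.1433, -0.7179, 0.2167, 0.6459).
Qᵀb = (0.6860, 5.6084, -1.4358).
Back-substitute: x_3 = -1.4358/3.7334 = -0.3846.
x_2 = (5.6084 − 0.8928·(-0.3846))/4.6779 = 1.2723.
x_1 = (0.6860 + 0.3430·1.2723 − 0.5145·(-0.3846))/5.8310 = 0.2264.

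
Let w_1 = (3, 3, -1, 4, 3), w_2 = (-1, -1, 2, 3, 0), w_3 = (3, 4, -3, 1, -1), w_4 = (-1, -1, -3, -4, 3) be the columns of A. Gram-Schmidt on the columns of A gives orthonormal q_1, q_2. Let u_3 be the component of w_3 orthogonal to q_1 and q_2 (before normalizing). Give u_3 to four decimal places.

u_3 = (0.2283, 1.2283, -0.6786, 0.9379, -2.9332)

w_1 = (3, 3, -1, 4, 3); ‖w_1‖ = 6.6332, so q_1 = (0.4523, 0.4523, -0.1508, 0.6030, 0.4523).
q_1·w_2 = 0.4523·(-1) + 0.4523·(-1) + (-0.1508)·2 + 0.6030·3 + 0.4523·0 = 0.6030.
u_2 = w_2 − 0.6030·q_1 = (-1.2727, -1.2727, 2.0909, 2.6364, -0.2727).
‖u_2‖ = 3.8258, so q_2 = (-0.3327, -0.3327, 0.5465, 0.6891, -0.0713).
q_1·w_3 = 0.4523·3 + 0.4523·4 + (-0.1508)·(-3) + 0.6030·1 + 0.4523·(-1) = 3.7689; q_2·w_3 = (-0.3327)·3 + (-0.3327)·4 + 0.5465·(-3) + 0.6891·1 + (-0.0713)·(-1) = -3.2079.
u_3 = w_3 − 3.7689·q_1 + 3.2079·q_2 = (0.2283, 1.2283, -0.6786, 0.9379, -2.9332).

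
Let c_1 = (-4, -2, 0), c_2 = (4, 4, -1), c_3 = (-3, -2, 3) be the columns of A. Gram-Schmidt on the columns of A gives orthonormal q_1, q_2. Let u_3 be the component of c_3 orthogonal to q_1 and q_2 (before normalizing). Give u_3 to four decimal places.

u_3 = (-0.5238, 1.0476, 2.0952)

c_1 = (-4, -2, 0); ‖c_1‖ = 4.4721, so q_1 = (-0.8944, -0.4472, 0.0000).
q_1·c_2 = (-0.8944)·4 + (-0.4472)·4 + 0.0000·(-1) = -5.3666.
u_2 = c_2 + 5.3666·q_1 = (-0.8000, 1.6000, -1.0000).
‖u_2‖ = 2.0494, so q_2 = (-0.3904, 0.7807, -0.4880).
q_1·c_3 = (-0.8944)·(-3) + (-0.4472)·(-2) + 0.0000·3 = 3.5777; q_2·c_3 = (-0.3904)·(-3) + 0.7807·(-2) + (-0.4880)·3 = -1.8542.
u_3 = c_3 − 3.5777·q_1 + 1.8542·q_2 = (-0.5238, 1.0476, 2.0952).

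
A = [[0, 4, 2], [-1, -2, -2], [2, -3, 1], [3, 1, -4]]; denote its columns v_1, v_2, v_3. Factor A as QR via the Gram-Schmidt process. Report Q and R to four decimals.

v_1 = (0, -1, 2, 3); ‖v_1‖ = 3.7417, so q_1 = (0.0000, -0.2673, 0.5345, 0.8018).
q_1·v_2 = 0.0000·4 + (-0.2673)·(-2) + 0.5345·(-3) + 0.8018·1 = -0.2673.
u_2 = v_2 + 0.2673·q_1 = (4.0000, -2.0714, -2.8571, 1.2143).
‖u_2‖ = 5.4707, so q_2 = (0.7312, -0.3786, -0.5223, 0.2220).
q_1·v_3 = 0.0000·2 + (-0.2673)·(-2) + 0.5345·1 + 0.8018·(-4) = -2.1381; q_2·v_3 = 0.7312·2 + (-0.3786)·(-2) + (-0.5223)·1 + 0.2220·(-4) = 0.8095.
u_3 = v_3 + 2.1381·q_1 − 0.8095·q_2 = (1.4081, -2.2649, 2.5656, -2.4654).
‖u_3‖ = 4.4467, so q_3 = (0.3167, -0.5093, 0.5770, -0.5544).

Q = [[0.0000, 0.7312, 0.3167], [-0.2673, -0.3786, -0.5093], [0.5345, -0.5223, 0.5770], [0.8018, 0.2220, -0.5544]], R = [[3.7417, -0.2673, -2.1381], [0.0000, 5.4707, 0.8095], [0.0000, 0.0000, 4.4467]]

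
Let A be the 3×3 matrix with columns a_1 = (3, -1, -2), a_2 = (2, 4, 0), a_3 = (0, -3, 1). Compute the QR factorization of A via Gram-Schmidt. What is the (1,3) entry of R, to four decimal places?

r_{13} = 0.2673

a_1 = (3, -1, -2); ‖a_1‖ = 3.7417, so e_1 = (0.8018, -0.2673, -0.5345).
r_{13} = e_1·a_3 = 0.2673.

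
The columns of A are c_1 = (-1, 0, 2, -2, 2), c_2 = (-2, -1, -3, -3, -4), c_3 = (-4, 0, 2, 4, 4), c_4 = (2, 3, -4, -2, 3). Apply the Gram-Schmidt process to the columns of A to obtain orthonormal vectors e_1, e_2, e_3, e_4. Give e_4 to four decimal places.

e_1 = c_1/‖c_1‖ = (-1, 0, 2, -2, 2)/3.6056 = (-0.2774, 0.0000, 0.5547, -0.5547, 0.5547).
r_{12} = e_1·c_2 = -1.6641.
u_2 = c_2 + 1.6641·e_1 = (-2.4615, -1.0000, -2.0769, -3.9231, -3.0769).
‖u_2‖ = 6.0192, so e_2 = (-0.4089, -0.1661, -0.3450, -0.6518, -0.5112).
r_{13} = e_1·c_3 = 2.2188; r_{23} = e_2·c_3 = -3.7061.
u_3 = c_3 − 2.2188·e_1 + 3.7061·e_2 = (-4.9002, -0.6157, -0.5096, 2.8153, 0.8747).
‖u_3‖ = 5.7742, so e_3 = (-0.8486, -0.1066, -0.0882, 0.4876, 0.1515).
r_{14} = e_1·c_4 = 0.0000; r_{24} = e_2·c_4 = -0.1661; r_{34} = e_3·c_4 = -2.1848.
u_4 = c_4 + 0.0000·e_1 + 0.1661·e_2 + 2.1848·e_3 = (0.0779, 2.7394, -4.2501, -1.0430, 3.2461).
‖u_4‖ = 6.0991, so e_4 = (0.0128, 0.4492, -0.6968, -0.1710, 0.5322).

e_4 = (0.0128, 0.4492, -0.6968, -0.1710, 0.5322)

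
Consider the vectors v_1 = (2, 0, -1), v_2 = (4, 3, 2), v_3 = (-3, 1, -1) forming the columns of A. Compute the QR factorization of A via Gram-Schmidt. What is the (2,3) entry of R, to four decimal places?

r_{23} = -1.0709

e_1 = v_1/‖v_1‖ = (2, 0, -1)/2.2361 = (0.8944, 0.0000, -0.4472).
r_{12} = e_1·v_2 = 2.6833.
u_2 = v_2 − 2.6833·e_1 = (1.6000, 3.0000, 3.2000).
‖u_2‖ = 4.6690, so e_2 = (0.3427, 0.6425, 0.6854).
r_{23} = e_2·v_3 = -1.0709.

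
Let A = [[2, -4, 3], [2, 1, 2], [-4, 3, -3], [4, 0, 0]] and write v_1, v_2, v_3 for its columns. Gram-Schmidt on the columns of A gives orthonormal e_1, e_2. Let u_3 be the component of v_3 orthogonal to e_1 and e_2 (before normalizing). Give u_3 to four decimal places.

v_1 = (2, 2, -4, 4); ‖v_1‖ = 6.3246, so e_1 = (0.3162, 0.3162, -0.6325, 0.6325).
e_1·v_2 = 0.3162·(-4) + 0.3162·1 + (-0.6325)·3 + 0.6325·0 = -2.8460.
u_2 = v_2 + 2.8460·e_1 = (-3.1000, 1.9000, 1.2000, 1.8000).
‖u_2‖ = 4.2308, so e_2 = (-0.7327, 0.4491, 0.2836, 0.4254).
e_1·v_3 = 0.3162·3 + 0.3162·2 + (-0.6325)·(-3) + 0.6325·0 = 3.4785; e_2·v_3 = (-0.7327)·3 + 0.4491·2 + 0.2836·(-3) + 0.4254·0 = -2.1509.
u_3 = v_3 − 3.4785·e_1 + 2.1509·e_2 = (0.3240, 1.8659, -0.1899, -1.2849).

u_3 = (0.3240, 1.8659, -0.1899, -1.2849)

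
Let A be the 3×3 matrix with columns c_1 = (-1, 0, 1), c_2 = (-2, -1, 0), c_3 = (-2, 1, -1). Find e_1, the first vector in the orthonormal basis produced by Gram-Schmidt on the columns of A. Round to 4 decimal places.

e_1 = c_1/‖c_1‖ = (-1, 0, 1)/1.4142 = (-0.7071, 0.0000, 0.7071).

e_1 = (-0.7071, 0.0000, 0.7071)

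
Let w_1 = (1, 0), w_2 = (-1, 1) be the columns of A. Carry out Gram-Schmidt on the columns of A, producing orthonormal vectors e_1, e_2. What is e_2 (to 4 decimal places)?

e_2 = (0.0000, 1.0000)

w_1 = (1, 0); ‖w_1‖ = 1.0000, so e_1 = (1.0000, 0.0000).
e_1·w_2 = 1.0000·(-1) + 0.0000·1 = -1.0000.
u_2 = w_2 + 1.0000·e_1 = (0.0000, 1.0000).
‖u_2‖ = 1.0000, so e_2 = (0.0000, 1.0000).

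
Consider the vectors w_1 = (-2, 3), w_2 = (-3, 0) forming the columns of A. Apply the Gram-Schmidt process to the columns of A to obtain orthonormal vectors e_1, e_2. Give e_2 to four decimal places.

w_1 = (-2, 3); ‖w_1‖ = 3.6056, so e_1 = (-0.5547, 0.8321).
e_1·w_2 = (-0.5547)·(-3) + 0.8321·0 = 1.6641.
u_2 = w_2 − 1.6641·e_1 = (-2.0769, -1.3846).
‖u_2‖ = 2.4962, so e_2 = (-0.8321, -0.5547).

e_2 = (-0.8321, -0.5547)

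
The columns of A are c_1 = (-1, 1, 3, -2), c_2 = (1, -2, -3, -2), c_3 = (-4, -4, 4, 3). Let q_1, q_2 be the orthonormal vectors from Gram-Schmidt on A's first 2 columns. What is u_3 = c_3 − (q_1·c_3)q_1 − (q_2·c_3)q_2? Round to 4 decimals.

u_3 = (-3.2330, -5.5534, 1.6990, 1.3883)

c_1 = (-1, 1, 3, -2); ‖c_1‖ = 3.8730, so q_1 = (-0.2582, 0.2582, 0.7746, -0.5164).
q_1·c_2 = (-0.2582)·1 + 0.2582·(-2) + 0.7746·(-3) + (-0.5164)·(-2) = -2.0656.
u_2 = c_2 + 2.0656·q_1 = (0.4667, -1.4667, -1.4000, -3.0667).
‖u_2‖ = 3.7059, so q_2 = (0.1259, -0.3958, -0.3778, -0.8275).
q_1·c_3 = (-0.2582)·(-4) + 0.2582·(-4) + 0.7746·4 + (-0.5164)·3 = 1.5492; q_2·c_3 = 0.1259·(-4) + (-0.3958)·(-4) + (-0.3778)·4 + (-0.8275)·3 = -2.9143.
u_3 = c_3 − 1.5492·q_1 + 2.9143·q_2 = (-3.2330, -5.5534, 1.6990, 1.3883).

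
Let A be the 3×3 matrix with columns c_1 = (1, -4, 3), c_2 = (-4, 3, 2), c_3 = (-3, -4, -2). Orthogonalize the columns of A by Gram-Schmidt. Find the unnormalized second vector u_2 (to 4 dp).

c_1 = (1, -4, 3); ‖c_1‖ = 5.0990, so q_1 = (0.1961, -0.7845, 0.5883).
q_1·c_2 = 0.1961·(-4) + (-0.7845)·3 + 0.5883·2 = -1.9612.
u_2 = c_2 + 1.9612·q_1 = (-3.6154, 1.4615, 3.1538).

u_2 = (-3.6154, 1.4615, 3.1538)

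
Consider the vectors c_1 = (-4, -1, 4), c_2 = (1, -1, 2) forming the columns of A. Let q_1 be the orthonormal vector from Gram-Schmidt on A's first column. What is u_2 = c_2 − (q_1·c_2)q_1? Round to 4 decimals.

u_2 = (1.6061, -0.8485, 1.3939)

c_1 = (-4, -1, 4); ‖c_1‖ = 5.7446, so q_1 = (-0.6963, -0.1741, 0.6963).
q_1·c_2 = (-0.6963)·1 + (-0.1741)·(-1) + 0.6963·2 = 0.8704.
u_2 = c_2 − 0.8704·q_1 = (1.6061, -0.8485, 1.3939).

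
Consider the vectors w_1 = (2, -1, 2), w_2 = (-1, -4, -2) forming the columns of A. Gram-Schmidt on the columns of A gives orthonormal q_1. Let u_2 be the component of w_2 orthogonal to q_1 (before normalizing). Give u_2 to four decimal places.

u_2 = (-0.5556, -4.2222, -1.5556)

q_1 = w_1/‖w_1‖ = (2, -1, 2)/3.0000 = (0.6667, -0.3333, 0.6667).
r_{12} = q_1·w_2 = -0.6667.
u_2 = w_2 + 0.6667·q_1 = (-0.5556, -4.2222, -1.5556).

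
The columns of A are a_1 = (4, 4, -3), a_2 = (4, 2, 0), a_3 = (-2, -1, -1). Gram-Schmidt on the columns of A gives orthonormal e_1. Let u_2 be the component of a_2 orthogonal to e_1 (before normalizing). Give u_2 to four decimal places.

u_2 = (1.6585, -0.3415, 1.7561)

e_1 = a_1/‖a_1‖ = (4, 4, -3)/6.4031 = (0.6247, 0.6247, -0.4685).
r_{12} = e_1·a_2 = 3.7482.
u_2 = a_2 − 3.7482·e_1 = (1.6585, -0.3415, 1.7561).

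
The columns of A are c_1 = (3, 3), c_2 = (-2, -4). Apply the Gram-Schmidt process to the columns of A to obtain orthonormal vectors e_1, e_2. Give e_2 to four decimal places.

c_1 = (3, 3); ‖c_1‖ = 4.2426, so e_1 = (0.7071, 0.7071).
e_1·c_2 = 0.7071·(-2) + 0.7071·(-4) = -4.2426.
u_2 = c_2 + 4.2426·e_1 = (1.0000, -1.0000).
‖u_2‖ = 1.4142, so e_2 = (0.7071, -0.7071).

e_2 = (0.7071, -0.7071)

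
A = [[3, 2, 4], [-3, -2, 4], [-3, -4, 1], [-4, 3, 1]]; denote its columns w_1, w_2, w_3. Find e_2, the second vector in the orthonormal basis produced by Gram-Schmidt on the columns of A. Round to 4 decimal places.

w_1 = (3, -3, -3, -4); ‖w_1‖ = 6.5574, so e_1 = (0.4575, -0.4575, -0.4575, -0.6100).
e_1·w_2 = 0.4575·2 + (-0.4575)·(-2) + (-0.4575)·(-4) + (-0.6100)·3 = 1.8300.
u_2 = w_2 − 1.8300·e_1 = (1.1628, -1.1628, -3.1628, 4.1163).
‖u_2‖ = 5.4453, so e_2 = (0.2135, -0.2135, -0.5808, 0.7559).

e_2 = (0.2135, -0.2135, -0.5808, 0.7559)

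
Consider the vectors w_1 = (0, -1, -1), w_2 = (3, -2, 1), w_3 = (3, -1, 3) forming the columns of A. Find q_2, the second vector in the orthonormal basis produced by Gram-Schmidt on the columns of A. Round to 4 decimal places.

q_2 = (0.8165, -0.4082, 0.4082)

w_1 = (0, -1, -1); ‖w_1‖ = 1.4142, so q_1 = (0.0000, -0.7071, -0.7071).
q_1·w_2 = 0.0000·3 + (-0.7071)·(-2) + (-0.7071)·1 = 0.7071.
u_2 = w_2 − 0.7071·q_1 = (3.0000, -1.5000, 1.5000).
‖u_2‖ = 3.6742, so q_2 = (0.8165, -0.4082, 0.4082).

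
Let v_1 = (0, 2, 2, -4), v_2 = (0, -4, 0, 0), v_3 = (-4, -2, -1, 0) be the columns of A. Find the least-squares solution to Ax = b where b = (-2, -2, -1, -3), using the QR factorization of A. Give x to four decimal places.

x = (0.5595, 0.4821, 0.5952)

e_1 = v_1/‖v_1‖ = (0, 2, 2, -4)/4.8990 = (0.0000, 0.4082, 0.4082, -0.8165).
r_{12} = e_1·v_2 = -1.6330.
u_2 = v_2 + 1.6330·e_1 = (0.0000, -3.3333, 0.6667, -1.3333).
‖u_2‖ = 3.6515, so e_2 = (0.0000, -0.9129, 0.1826, -0.3651).
r_{13} = e_1·v_3 = -1.2247; r_{23} = e_2·v_3 = 1.6432.
u_3 = v_3 + 1.2247·e_1 − 1.6432·e_2 = (-4.0000, 0.0000, -0.8000, -0.4000).
‖u_3‖ = 4.0988, so e_3 = (-0.9759, 0.0000, -0.1952, -0.0976).
Qᵀb = (1.2247, 2.7386, 2.4398).
Back-substitute: x_3 = 2.4398/4.0988 = 0.5952.
x_2 = (2.7386 − 1.6432·0.5952)/3.6515 = 0.4821.
x_1 = (1.2247 + 1.6330·0.4821 + 1.2247·0.5952)/4.8990 = 0.5595.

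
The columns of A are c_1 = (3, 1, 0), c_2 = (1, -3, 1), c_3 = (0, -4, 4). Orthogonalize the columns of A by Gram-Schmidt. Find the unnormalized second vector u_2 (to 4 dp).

u_2 = (1.0000, -3.0000, 1.0000)

c_1 = (3, 1, 0); ‖c_1‖ = 3.1623, so q_1 = (0.9487, 0.3162, 0.0000).
q_1·c_2 = 0.9487·1 + 0.3162·(-3) + 0.0000·1 = 0.0000.
u_2 = c_2 + 0.0000·q_1 = (1.0000, -3.0000, 1.0000).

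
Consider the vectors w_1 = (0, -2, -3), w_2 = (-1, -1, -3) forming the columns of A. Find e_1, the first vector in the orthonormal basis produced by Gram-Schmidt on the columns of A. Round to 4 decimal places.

e_1 = (0.0000, -0.5547, -0.8321)

e_1 = w_1/‖w_1‖ = (0, -2, -3)/3.6056 = (0.0000, -0.5547, -0.8321).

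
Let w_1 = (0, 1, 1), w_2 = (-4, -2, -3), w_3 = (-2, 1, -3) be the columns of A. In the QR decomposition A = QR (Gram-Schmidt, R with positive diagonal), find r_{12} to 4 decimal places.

w_1 = (0, 1, 1); ‖w_1‖ = 1.4142, so e_1 = (0.0000, 0.7071, 0.7071).
r_{12} = e_1·w_2 = -3.5355.

r_{12} = -3.5355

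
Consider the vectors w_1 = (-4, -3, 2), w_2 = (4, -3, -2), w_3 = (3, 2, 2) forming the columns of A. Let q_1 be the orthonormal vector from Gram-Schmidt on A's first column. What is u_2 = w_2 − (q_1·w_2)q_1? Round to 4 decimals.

w_1 = (-4, -3, 2); ‖w_1‖ = 5.3852, so q_1 = (-0.7428, -0.5571, 0.3714).
q_1·w_2 = (-0.7428)·4 + (-0.5571)·(-3) + 0.3714·(-2) = -2.0426.
u_2 = w_2 + 2.0426·q_1 = (2.4828, -4.1379, -1.2414).

u_2 = (2.4828, -4.1379, -1.2414)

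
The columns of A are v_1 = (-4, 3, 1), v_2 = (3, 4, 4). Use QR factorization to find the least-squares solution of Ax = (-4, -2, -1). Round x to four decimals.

x = (0.4429, -0.6286)

v_1 = (-4, 3, 1); ‖v_1‖ = 5.0990, so q_1 = (-0.7845, 0.5883, 0.1961).
q_1·v_2 = (-0.7845)·3 + 0.5883·4 + 0.1961·4 = 0.7845.
u_2 = v_2 − 0.7845·q_1 = (3.6154, 3.5385, 3.8462).
‖u_2‖ = 6.3549, so q_2 = (0.5689, 0.5568, 0.6052).
Qᵀb = (1.7650, -3.9945).
Back-substitute: x_2 = -3.9945/6.3549 = -0.6286.
x_1 = (1.7650 − 0.7845·(-0.6286))/5.0990 = 0.4429.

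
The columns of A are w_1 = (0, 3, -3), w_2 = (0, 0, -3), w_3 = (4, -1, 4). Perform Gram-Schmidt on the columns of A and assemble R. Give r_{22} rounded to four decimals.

q_1 = w_1/‖w_1‖ = (0, 3, -3)/4.2426 = (0.0000, 0.7071, -0.7071).
r_{12} = q_1·w_2 = 2.1213.
u_2 = w_2 − 2.1213·q_1 = (0.0000, -1.5000, -1.5000).
r_{22} = ‖u_2‖ = 2.1213.

r_{22} = 2.1213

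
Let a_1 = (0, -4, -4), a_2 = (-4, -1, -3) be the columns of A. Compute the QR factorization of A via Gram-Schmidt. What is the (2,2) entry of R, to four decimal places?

q_1 = a_1/‖a_1‖ = (0, -4, -4)/5.6569 = (0.0000, -0.7071, -0.7071).
r_{12} = q_1·a_2 = 2.8284.
u_2 = a_2 − 2.8284·q_1 = (-4.0000, 1.0000, -1.0000).
r_{22} = ‖u_2‖ = 4.2426.

r_{22} = 4.2426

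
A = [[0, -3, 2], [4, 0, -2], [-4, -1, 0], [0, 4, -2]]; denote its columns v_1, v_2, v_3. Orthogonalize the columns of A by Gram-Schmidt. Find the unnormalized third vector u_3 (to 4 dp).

e_1 = v_1/‖v_1‖ = (0, 4, -4, 0)/5.6569 = (0.0000, 0.7071, -0.7071, 0.0000).
r_{12} = e_1·v_2 = 0.7071.
u_2 = v_2 − 0.7071·e_1 = (-3.0000, -0.5000, -0.5000, 4.0000).
‖u_2‖ = 5.0498, so e_2 = (-0.5941, -0.0990, -0.0990, 0.7921).
r_{13} = e_1·v_3 = -1.4142; r_{23} = e_2·v_3 = -2.5744.
u_3 = v_3 + 1.4142·e_1 + 2.5744·e_2 = (0.4706, -1.2549, -1.2549, 0.0392).

u_3 = (0.4706, -1.2549, -1.2549, 0.0392)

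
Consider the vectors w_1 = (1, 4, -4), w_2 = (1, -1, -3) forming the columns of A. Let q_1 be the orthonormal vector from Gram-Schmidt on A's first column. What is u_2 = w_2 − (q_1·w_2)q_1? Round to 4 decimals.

w_1 = (1, 4, -4); ‖w_1‖ = 5.7446, so q_1 = (0.1741, 0.6963, -0.6963).
q_1·w_2 = 0.1741·1 + 0.6963·(-1) + (-0.6963)·(-3) = 1.5667.
u_2 = w_2 − 1.5667·q_1 = (0.7273, -2.0909, -1.9091).

u_2 = (0.7273, -2.0909, -1.9091)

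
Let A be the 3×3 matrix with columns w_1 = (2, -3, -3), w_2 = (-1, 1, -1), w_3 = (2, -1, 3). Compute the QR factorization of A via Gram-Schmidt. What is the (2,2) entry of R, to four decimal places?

w_1 = (2, -3, -3); ‖w_1‖ = 4.6904, so q_1 = (0.4264, -0.6396, -0.6396).
q_1·w_2 = 0.4264·(-1) + (-0.6396)·1 + (-0.6396)·(-1) = -0.4264.
u_2 = w_2 + 0.4264·q_1 = (-0.8182, 0.7273, -1.2727).
r_{22} = ‖u_2‖ = 1.6787.

r_{22} = 1.6787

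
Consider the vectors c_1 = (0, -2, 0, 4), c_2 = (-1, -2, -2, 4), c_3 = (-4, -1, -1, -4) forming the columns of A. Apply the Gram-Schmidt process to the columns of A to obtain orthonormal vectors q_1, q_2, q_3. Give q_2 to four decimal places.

q_2 = (-0.4472, 0.0000, -0.8944, 0.0000)

q_1 = c_1/‖c_1‖ = (0, -2, 0, 4)/4.4721 = (0.0000, -0.4472, 0.0000, 0.8944).
r_{12} = q_1·c_2 = 4.4721.
u_2 = c_2 − 4.4721·q_1 = (-1.0000, 0.0000, -2.0000, 0.0000).
‖u_2‖ = 2.2361, so q_2 = (-0.4472, 0.0000, -0.8944, 0.0000).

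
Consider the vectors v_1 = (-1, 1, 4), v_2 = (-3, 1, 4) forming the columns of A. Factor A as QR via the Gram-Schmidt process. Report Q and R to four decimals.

Q = [[-0.2357, -0.9718], [0.2357, -0.0572], [0.9428, -0.2287]], R = [[4.2426, 4.7140], [0.0000, 1.9437]]

q_1 = v_1/‖v_1‖ = (-1, 1, 4)/4.2426 = (-0.2357, 0.2357, 0.9428).
r_{12} = q_1·v_2 = 4.7140.
u_2 = v_2 − 4.7140·q_1 = (-1.8889, -0.1111, -0.4444).
‖u_2‖ = 1.9437, so q_2 = (-0.9718, -0.0572, -0.2287).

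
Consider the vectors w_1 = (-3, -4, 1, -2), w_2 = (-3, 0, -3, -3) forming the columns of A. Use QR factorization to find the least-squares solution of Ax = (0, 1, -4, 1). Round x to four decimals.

x = (-0.5676, 0.5856)

q_1 = w_1/‖w_1‖ = (-3, -4, 1, -2)/5.4772 = (-0.5477, -0.7303, 0.1826, -0.3651).
r_{12} = q_1·w_2 = 2.1909.
u_2 = w_2 − 2.1909·q_1 = (-1.8000, 1.6000, -3.4000, -2.2000).
‖u_2‖ = 4.7117, so q_2 = (-0.3820, 0.3396, -0.7216, -0.4669).
Qᵀb = (-1.8257, 2.7591).
Back-substitute: x_2 = 2.7591/4.7117 = 0.5856.
x_1 = (-1.8257 − 2.1909·0.5856)/5.4772 = -0.5676.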